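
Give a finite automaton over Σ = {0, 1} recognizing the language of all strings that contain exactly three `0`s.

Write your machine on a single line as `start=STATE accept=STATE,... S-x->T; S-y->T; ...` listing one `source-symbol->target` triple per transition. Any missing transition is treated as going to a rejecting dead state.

start=q0; accept=q3; q0-0->q1; q0-1->q0; q1-0->q2; q1-1->q1; q2-0->q3; q2-1->q2; q3-0->q4; q3-1->q3; q4-0->q4; q4-1->q4

Only the number of `0`s matters, and only up to 4. Make a chain q0 → q1 → q2 → q3 → q4 advanced by each `0` (with q4 absorbing); every other symbol self-loops. The accepting set is {q3}.
With 5 states:
        0   1  
>  q0   q1  q0 
   q1   q2  q1 
   q2   q3  q2 
 * q3   q4  q3 
   q4   q4  q4 
(> = start, * = accepting)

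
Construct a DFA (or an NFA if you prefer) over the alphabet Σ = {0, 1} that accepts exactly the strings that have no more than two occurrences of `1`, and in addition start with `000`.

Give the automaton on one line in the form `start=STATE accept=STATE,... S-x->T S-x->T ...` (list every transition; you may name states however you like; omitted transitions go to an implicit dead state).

start=q0 accept=q5,q7,q8 q0-0->q1 q0-1->q2 q1-0->q3 q1-1->q2 q2-0->q2 q2-1->q4 q3-0->q5 q3-1->q2 q4-0->q4 q4-1->q6 q5-0->q5 q5-1->q7 q6-0->q6 q6-1->q6 q7-0->q7 q7-1->q8 q8-0->q8 q8-1->q9 q9-0->q9 q9-1->q9

Handle the two conditions separately and then intersect. One (4 states) tracks the count of `1`s, saturating at 3; the other (5 states) tracks whether the input so far still matches the prefix `000`. Each combined state is a pair, one component from each; accept when both components accept.
10 states suffice.
        0   1  
>  q0   q1  q2 
   q1   q3  q2 
   q2   q2  q4 
   q3   q5  q2 
   q4   q4  q6 
 * q5   q5  q7 
   q6   q6  q6 
 * q7   q7  q8 
 * q8   q8  q9 
   q9   q9  q9 
(> = start, * = accepting)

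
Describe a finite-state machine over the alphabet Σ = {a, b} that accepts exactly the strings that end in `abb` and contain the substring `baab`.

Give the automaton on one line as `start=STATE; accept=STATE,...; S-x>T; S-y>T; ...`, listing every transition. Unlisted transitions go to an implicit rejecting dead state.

start=q0; accept=q6; q0-a>q0; q0-b>q1; q1-a>q2; q1-b>q1; q2-a>q3; q2-b>q1; q3-a>q0; q3-b>q4; q4-a>q5; q4-b>q6; q5-a>q5; q5-b>q4; q6-a>q5; q6-b>q7; q7-a>q5; q7-b>q7

Build one automaton per condition and run them in lockstep. One (4 states) tracks how much of the suffix `abb` has currently been matched; the other (5 states) tracks whether and how much of `baab` has been seen. Each combined state is a pair, one component from each; accept when both components accept. Minimizing collapses redundant product states.
8 states suffice.
        a   b  
>  q0   q0  q1 
   q1   q2  q1 
   q2   q3  q1 
   q3   q0  q4 
   q4   q5  q6 
   q5   q5  q4 
 * q6   q5  q7 
   q7   q5  q7 
(> = start, * = accepting)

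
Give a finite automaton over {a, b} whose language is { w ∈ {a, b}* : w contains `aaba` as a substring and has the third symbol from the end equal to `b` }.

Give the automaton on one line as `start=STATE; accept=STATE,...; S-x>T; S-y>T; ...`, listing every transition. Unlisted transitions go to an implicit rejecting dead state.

Run two small machines in parallel and take their product. The first has 5 states tracking whether and how much of `aaba` has been seen; the second has 15 states tracking the last 3 symbols read. A product state is a pair (one from each), accepting exactly when both do. Minimizing collapses redundant product states.
          a    b  
>  s0     s1   s0 
   s1     s2   s0 
   s2     s2   s3 
   s3     s4   s0 
   s4     s5   s6 
 * s5     s7   s8 
 * s6     s4   s9 
   s7     s7   s8 
   s8     s4   s9 
   s9    s10  s11 
 * s10    s5   s6 
 * s11   s10  s11 
(> = start, * = accepting)

start=s0; accept=s5,s6,s10,s11; s0-a>s1; s0-b>s0; s1-a>s2; s1-b>s0; s2-a>s2; s2-b>s3; s3-a>s4; s3-b>s0; s4-a>s5; s4-b>s6; s5-a>s7; s5-b>s8; s6-a>s4; s6-b>s9; s7-a>s7; s7-b>s8; s8-a>s4; s8-b>s9; s9-a>s10; s9-b>s11; s10-a>s5; s10-b>s6; s11-a>s10; s11-b>s11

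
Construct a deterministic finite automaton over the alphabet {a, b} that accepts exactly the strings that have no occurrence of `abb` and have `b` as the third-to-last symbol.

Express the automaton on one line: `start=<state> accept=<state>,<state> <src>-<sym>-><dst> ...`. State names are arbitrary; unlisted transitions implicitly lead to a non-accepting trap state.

start=S0 accept=S7,S8,S9,S10 S0-a->S1 S0-b->S2 S1-a->S1 S1-b->S3 S2-a->S4 S2-b->S5 S3-a->S4 S3-b->S6 S4-a->S7 S4-b->S8 S5-a->S9 S5-b->S10 S6-a->S6 S6-b->S6 S7-a->S1 S7-b->S3 S8-a->S4 S8-b->S6 S9-a->S7 S9-b->S8 S10-a->S9 S10-b->S10

Build one automaton per condition and run them in lockstep. The first has 4 states tracking partial matches of the forbidden pattern `abb`; the second has 15 states tracking the last 3 symbols read. A product state is a pair (one from each), accepting exactly when both do. Equivalent product states are then merged.
11 states suffice.
          a    b  
>  S0     S1   S2 
   S1     S1   S3 
   S2     S4   S5 
   S3     S4   S6 
   S4     S7   S8 
   S5     S9  S10 
   S6     S6   S6 
 * S7     S1   S3 
 * S8     S4   S6 
 * S9     S7   S8 
 * S10    S9  S10 
(> = start, * = accepting)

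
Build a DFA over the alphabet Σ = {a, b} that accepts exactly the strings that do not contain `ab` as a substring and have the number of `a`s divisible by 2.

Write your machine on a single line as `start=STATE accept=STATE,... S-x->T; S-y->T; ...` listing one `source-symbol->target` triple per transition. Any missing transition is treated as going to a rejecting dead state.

Build one automaton per condition and run them in lockstep. The first has 3 states tracking partial matches of the forbidden pattern `ab`; the second has 2 states tracking the count of `a`s modulo 2. A product state is a pair (one from each), accepting exactly when both do. Minimizing collapses redundant product states.
        a   b  
>* q0   q1  q0 
   q1   q2  q3 
 * q2   q1  q3 
   q3   q3  q3 
(> = start, * = accepting)

start=q0; accept=q0,q2; q0-a->q1; q0-b->q0; q1-a->q2; q1-b->q3; q2-a->q1; q2-b->q3; q3-a->q3; q3-b->q3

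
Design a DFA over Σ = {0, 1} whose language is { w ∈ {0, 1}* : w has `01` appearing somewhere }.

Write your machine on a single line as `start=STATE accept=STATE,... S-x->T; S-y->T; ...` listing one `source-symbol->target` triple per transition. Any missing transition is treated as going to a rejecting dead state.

start=q0; accept=q2; q0-0->q1; q0-1->q0; q1-0->q1; q1-1->q2; q2-0->q2; q2-1->q2

Track how much of `01` has been matched so far: state q0 is no progress, q2 is the absorbing accept state reached once `01` has occurred. Intermediate states record partial matches; on a mismatch, fall back to the longest reusable overlap.
With 3 states:
        0   1  
>  q0   q1  q0 
   q1   q1  q2 
 * q2   q2  q2 
(> = start, * = accepting)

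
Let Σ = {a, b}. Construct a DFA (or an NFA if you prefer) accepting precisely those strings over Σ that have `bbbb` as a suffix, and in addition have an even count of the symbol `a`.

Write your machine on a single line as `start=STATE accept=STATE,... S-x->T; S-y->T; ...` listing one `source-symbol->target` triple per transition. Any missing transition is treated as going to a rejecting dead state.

start=S0; accept=S8; S0-a->S1; S0-b->S2; S1-a->S0; S1-b->S3; S2-a->S1; S2-b->S4; S3-a->S0; S3-b->S5; S4-a->S1; S4-b->S6; S5-a->S0; S5-b->S7; S6-a->S1; S6-b->S8; S7-a->S0; S7-b->S9; S8-a->S1; S8-b->S8; S9-a->S0; S9-b->S9

Handle the two conditions separately and then intersect. One (5 states) tracks how much of the suffix `bbbb` has currently been matched; the other (2 states) tracks the count of `a`s modulo 2. Each combined state is a pair, one component from each; accept when both components accept.
        a   b  
>  S0   S1  S2 
   S1   S0  S3 
   S2   S1  S4 
   S3   S0  S5 
   S4   S1  S6 
   S5   S0  S7 
   S6   S1  S8 
   S7   S0  S9 
 * S8   S1  S8 
   S9   S0  S9 
(> = start, * = accepting)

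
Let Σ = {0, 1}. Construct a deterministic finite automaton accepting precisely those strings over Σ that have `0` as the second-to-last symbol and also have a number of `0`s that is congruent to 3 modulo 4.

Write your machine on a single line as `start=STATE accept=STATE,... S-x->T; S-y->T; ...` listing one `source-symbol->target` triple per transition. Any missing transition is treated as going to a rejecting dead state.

Handle the two conditions separately and then intersect. The first has 7 states tracking the last 2 symbols read; the second has 4 states tracking the count of `0`s modulo 4. A product state is a pair (one from each), accepting exactly when both do.
          0    1  
>  q0     q1   q2 
   q1     q3   q4 
   q2     q5   q6 
   q3     q7   q8 
   q4     q9  q10 
   q5     q3   q4 
   q6     q5   q6 
 * q7    q11  q12 
   q8    q13  q14 
   q9     q7   q8 
   q10    q9  q10 
   q11   q15  q16 
 * q12   q17  q18 
   q13   q11  q12 
   q14   q13  q14 
   q15    q3   q4 
   q16    q5   q6 
   q17   q15  q16 
   q18   q17  q18 
(> = start, * = accepting)

start=q0; accept=q7,q12; q0-0->q1; q0-1->q2; q1-0->q3; q1-1->q4; q2-0->q5; q2-1->q6; q3-0->q7; q3-1->q8; q4-0->q9; q4-1->q10; q5-0->q3; q5-1->q4; q6-0->q5; q6-1->q6; q7-0->q11; q7-1->q12; q8-0->q13; q8-1->q14; q9-0->q7; q9-1->q8; q10-0->q9; q10-1->q10; q11-0->q15; q11-1->q16; q12-0->q17; q12-1->q18; q13-0->q11; q13-1->q12; q14-0->q13; q14-1->q14; q15-0->q3; q15-1->q4; q16-0->q5; q16-1->q6; q17-0->q15; q17-1->q16; q18-0->q17; q18-1->q18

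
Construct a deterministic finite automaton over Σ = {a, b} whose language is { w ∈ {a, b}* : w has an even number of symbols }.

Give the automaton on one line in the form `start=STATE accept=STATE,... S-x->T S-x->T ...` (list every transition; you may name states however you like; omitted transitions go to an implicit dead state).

start=s0 accept=s0 s0-a->s1 s0-b->s1 s1-a->s0 s1-b->s0

Count input length modulo 2: every symbol advances one step around the cycle s0 → s1 → s0. Accept at s0.
With 2 states:
        a   b  
>* s0   s1  s1 
   s1   s0  s0 
(> = start, * = accepting)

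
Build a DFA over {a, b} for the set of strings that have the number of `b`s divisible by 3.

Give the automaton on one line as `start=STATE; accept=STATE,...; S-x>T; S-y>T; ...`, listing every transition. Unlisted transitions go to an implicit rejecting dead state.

start=q0; accept=q0; q0-a>q0; q0-b>q1; q1-a>q1; q1-b>q2; q2-a>q2; q2-b>q0

Keep the running count of `b`s modulo 3: each `b` advances along the cycle q0 → q1 → q2 → q0 while other symbols loop. Accept at q0.
        a   b  
>* q0   q0  q1 
   q1   q1  q2 
   q2   q2  q0 
(> = start, * = accepting)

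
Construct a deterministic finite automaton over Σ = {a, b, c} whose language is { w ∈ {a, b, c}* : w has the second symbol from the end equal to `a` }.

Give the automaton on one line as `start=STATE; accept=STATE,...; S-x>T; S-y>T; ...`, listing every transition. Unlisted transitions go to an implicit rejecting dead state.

Because acceptance depends on a position counted from the end, the machine has to buffer the most recent 2 symbols. Make each state the string of the last up-to-2 symbols read; on input `x` shift the window left and append `x`. Accept when the buffered window has length 2 and begins with `a`.
13 states suffice.
          a    b    c  
>  s0     s1   s2   s3 
   s1     s4   s5   s6 
   s2     s7   s8   s9 
   s3    s10  s11  s12 
 * s4     s4   s5   s6 
 * s5     s7   s8   s9 
 * s6    s10  s11  s12 
   s7     s4   s5   s6 
   s8     s7   s8   s9 
   s9    s10  s11  s12 
   s10    s4   s5   s6 
   s11    s7   s8   s9 
   s12   s10  s11  s12 
(> = start, * = accepting)

start=s0; accept=s4,s5,s6; s0-a>s1; s0-b>s2; s0-c>s3; s1-a>s4; s1-b>s5; s1-c>s6; s2-a>s7; s2-b>s8; s2-c>s9; s3-a>s10; s3-b>s11; s3-c>s12; s4-a>s4; s4-b>s5; s4-c>s6; s5-a>s7; s5-b>s8; s5-c>s9; s6-a>s10; s6-b>s11; s6-c>s12; s7-a>s4; s7-b>s5; s7-c>s6; s8-a>s7; s8-b>s8; s8-c>s9; s9-a>s10; s9-b>s11; s9-c>s12; s10-a>s4; s10-b>s5; s10-c>s6; s11-a>s7; s11-b>s8; s11-c>s9; s12-a>s10; s12-b>s11; s12-c>s12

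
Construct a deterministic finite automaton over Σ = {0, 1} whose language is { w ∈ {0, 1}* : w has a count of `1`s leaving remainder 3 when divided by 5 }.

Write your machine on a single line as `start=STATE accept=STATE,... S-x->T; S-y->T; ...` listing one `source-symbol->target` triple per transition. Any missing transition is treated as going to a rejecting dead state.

start=A; accept=D; A-0->A; A-1->B; B-0->B; B-1->C; C-0->C; C-1->D; D-0->D; D-1->E; E-0->E; E-1->A

Keep the running count of `1`s modulo 5: each `1` advances along the cycle A → B → C → D → E → A while other symbols loop. Accept at D.
A 5-state machine:
       0  1 
>  A   A  B 
   B   B  C 
   C   C  D 
 * D   D  E 
   E   E  A 
(> = start, * = accepting)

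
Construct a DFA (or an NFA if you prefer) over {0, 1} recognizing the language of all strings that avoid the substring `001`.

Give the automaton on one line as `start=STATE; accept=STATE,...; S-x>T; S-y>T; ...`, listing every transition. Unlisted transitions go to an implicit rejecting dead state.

This is the complement of 'contains `001`'. Use the same substring-matching states — q0 through q3 holding how much of `001` has just been matched — but flip the accepting set: everything except the trap q3 accepts.
4 states suffice.
        0   1  
>* q0   q1  q0 
 * q1   q2  q0 
 * q2   q2  q3 
   q3   q3  q3 
(> = start, * = accepting)

start=q0; accept=q0,q1,q2; q0-0>q1; q0-1>q0; q1-0>q2; q1-1>q0; q2-0>q2; q2-1>q3; q3-0>q3; q3-1>q3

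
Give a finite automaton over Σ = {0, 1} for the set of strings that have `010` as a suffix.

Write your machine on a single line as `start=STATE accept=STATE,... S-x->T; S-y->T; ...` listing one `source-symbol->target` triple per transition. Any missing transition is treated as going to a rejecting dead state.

start=A; accept=D; A-0->B; A-1->A; B-0->B; B-1->C; C-0->D; C-1->A; D-0->B; D-1->C

Let each state record the length of the longest suffix of the input read so far that is also a prefix of `010`. B means the last symbol is `0`; C means the last 2 symbols are `01`; D means the last 3 symbols are `010`. Accept only at D, where the string currently ends in `010`.
A 4-state machine:
       0  1 
>  A   B  A 
   B   B  C 
   C   D  A 
 * D   B  C 
(> = start, * = accepting)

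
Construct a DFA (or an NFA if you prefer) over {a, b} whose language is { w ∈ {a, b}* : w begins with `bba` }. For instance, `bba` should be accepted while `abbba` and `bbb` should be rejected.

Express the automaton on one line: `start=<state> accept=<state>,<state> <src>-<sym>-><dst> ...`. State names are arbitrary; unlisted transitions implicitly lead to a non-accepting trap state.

Walk along `bba` while the input agrees: from q0 take `b` to q1, and so on. Any deviation drops to the rejecting sink q4. Once q3 is reached the prefix is confirmed and every continuation is accepted.
A 5-state machine:
        a   b  
>  q0   q4  q1 
   q1   q4  q2 
   q2   q3  q4 
 * q3   q3  q3 
   q4   q4  q4 
(> = start, * = accepting)

start=q0 accept=q3 q0-a->q4 q0-b->q1 q1-a->q4 q1-b->q2 q2-a->q3 q2-b->q4 q3-a->q3 q3-b->q3 q4-a->q4 q4-b->q4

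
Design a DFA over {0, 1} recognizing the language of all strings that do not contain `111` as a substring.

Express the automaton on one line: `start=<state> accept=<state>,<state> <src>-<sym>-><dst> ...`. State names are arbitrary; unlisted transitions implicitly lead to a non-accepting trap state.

start=q0 accept=q0,q1,q2 q0-0->q0 q0-1->q1 q1-0->q0 q1-1->q2 q2-0->q0 q2-1->q3 q3-0->q3 q3-1->q3

Track partial matches of the forbidden pattern `111`. State q3 is a dead state reached once `111` has occurred; every other state accepts. q0 means no part of `111` is currently matched.
        0   1  
>* q0   q0  q1 
 * q1   q0  q2 
 * q2   q0  q3 
   q3   q3  q3 
(> = start, * = accepting)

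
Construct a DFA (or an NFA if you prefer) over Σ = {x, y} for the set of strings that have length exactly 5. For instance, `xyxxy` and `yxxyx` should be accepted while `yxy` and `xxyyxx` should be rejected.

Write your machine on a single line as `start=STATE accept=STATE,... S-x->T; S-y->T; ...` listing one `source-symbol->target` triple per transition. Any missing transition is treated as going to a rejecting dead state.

We only need to distinguish lengths 0, 1, …, 5, and '>5'. Chain s0 → s1 → s2 → s3 → s4 → s5 → s6 on every symbol, with s6 looping. Accepting states: {s5}.
With 7 states:
        x   y  
>  s0   s1  s1 
   s1   s2  s2 
   s2   s3  s3 
   s3   s4  s4 
   s4   s5  s5 
 * s5   s6  s6 
   s6   s6  s6 
(> = start, * = accepting)

start=s0; accept=s5; s0-x->s1; s0-y->s1; s1-x->s2; s1-y->s2; s2-x->s3; s2-y->s3; s3-x->s4; s3-y->s4; s4-x->s5; s4-y->s5; s5-x->s6; s5-y->s6; s6-x->s6; s6-y->s6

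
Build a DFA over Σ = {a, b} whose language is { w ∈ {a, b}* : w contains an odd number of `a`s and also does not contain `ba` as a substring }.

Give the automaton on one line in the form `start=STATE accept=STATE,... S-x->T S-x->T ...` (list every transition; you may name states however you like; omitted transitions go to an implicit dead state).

Handle the two conditions separately and then intersect. The first has 2 states tracking the count of `a`s modulo 2; the second has 3 states tracking partial matches of the forbidden pattern `ba`. A product state is a pair (one from each), accepting exactly when both do. After merging equivalent states the machine shrinks.
A 4-state machine:
        a   b  
>  s0   s1  s2 
 * s1   s0  s3 
   s2   s2  s2 
 * s3   s2  s3 
(> = start, * = accepting)

start=s0 accept=s1,s3 s0-a->s1 s0-b->s2 s1-a->s0 s1-b->s3 s2-a->s2 s2-b->s2 s3-a->s2 s3-b->s3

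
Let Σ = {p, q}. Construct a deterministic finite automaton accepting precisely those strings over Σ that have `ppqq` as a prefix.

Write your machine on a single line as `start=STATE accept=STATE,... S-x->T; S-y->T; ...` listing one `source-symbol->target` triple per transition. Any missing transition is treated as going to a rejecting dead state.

Check the first 4 symbols one by one: A through D record how many have matched `ppqq` so far; any wrong symbol goes to the dead state F. After all 4 match we enter the accepting sink E.
6 states suffice.
       p  q 
>  A   B  F 
   B   C  F 
   C   F  D 
   D   F  E 
 * E   E  E 
   F   F  F 
(> = start, * = accepting)

start=A; accept=E; A-p->B; A-q->F; B-p->C; B-q->F; C-p->F; C-q->D; D-p->F; D-q->E; E-p->E; E-q->E; F-p->F; F-q->F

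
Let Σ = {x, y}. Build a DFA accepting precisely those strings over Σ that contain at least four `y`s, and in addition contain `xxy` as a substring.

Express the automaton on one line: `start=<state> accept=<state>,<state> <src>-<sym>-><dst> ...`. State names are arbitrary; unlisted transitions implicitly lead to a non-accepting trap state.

start=q0 accept=q18,q21 q0-x->q1 q0-y->q2 q1-x->q3 q1-y->q2 q2-x->q4 q2-y->q5 q3-x->q3 q3-y->q6 q4-x->q7 q4-y->q5 q5-x->q8 q5-y->q9 q6-x->q6 q6-y->q10 q7-x->q7 q7-y->q10 q8-x->q11 q8-y->q9 q9-x->q12 q9-y->q13 q10-x->q10 q10-y->q14 q11-x->q11 q11-y->q14 q12-x->q15 q12-y->q13 q13-x->q16 q13-y->q17 q14-x->q14 q14-y->q18 q15-x->q15 q15-y->q18 q16-x->q19 q16-y->q17 q17-x->q20 q17-y->q17 q18-x->q18 q18-y->q21 q19-x->q19 q19-y->q21 q20-x->q22 q20-y->q17 q21-x->q21 q21-y->q21 q22-x->q22 q22-y->q21

Handle the two conditions separately and then intersect. The first has 6 states tracking the count of `y`s, saturating at 5; the second has 4 states tracking whether and how much of `xxy` has been seen. A product state is a pair (one from each), accepting exactly when both do.
23 states suffice.
          x    y  
>  q0     q1   q2 
   q1     q3   q2 
   q2     q4   q5 
   q3     q3   q6 
   q4     q7   q5 
   q5     q8   q9 
   q6     q6  q10 
   q7     q7  q10 
   q8    q11   q9 
   q9    q12  q13 
   q10   q10  q14 
   q11   q11  q14 
   q12   q15  q13 
   q13   q16  q17 
   q14   q14  q18 
   q15   q15  q18 
   q16   q19  q17 
   q17   q20  q17 
 * q18   q18  q21 
   q19   q19  q21 
   q20   q22  q17 
 * q21   q21  q21 
   q22   q22  q21 
(> = start, * = accepting)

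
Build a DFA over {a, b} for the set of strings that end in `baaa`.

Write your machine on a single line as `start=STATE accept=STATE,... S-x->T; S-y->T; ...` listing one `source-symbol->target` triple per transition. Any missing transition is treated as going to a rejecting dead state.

start=q0; accept=q4; q0-a->q0; q0-b->q1; q1-a->q2; q1-b->q1; q2-a->q3; q2-b->q1; q3-a->q4; q3-b->q1; q4-a->q0; q4-b->q1

Let each state record the length of the longest suffix of the input read so far that is also a prefix of `baaa`. q1 means the last symbol is `b`; q2 means the last 2 symbols are `ba`; q3 means the last 3 symbols are `baa`; q4 means the last 4 symbols are `baaa`. Accept only at q4, where the string currently ends in `baaa`.
5 states suffice.
        a   b  
>  q0   q0  q1 
   q1   q2  q1 
   q2   q3  q1 
   q3   q4  q1 
 * q4   q0  q1 
(> = start, * = accepting)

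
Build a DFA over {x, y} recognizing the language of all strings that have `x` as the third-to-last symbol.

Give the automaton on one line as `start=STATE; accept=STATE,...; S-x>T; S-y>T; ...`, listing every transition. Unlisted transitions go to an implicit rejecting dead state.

A DFA must remember the last 3 symbols (since which symbol is third-to-last isn't known until the input ends). Use one state per possible window of the last ≤3 symbols; accept from those whose window starts with `x`.
With 15 states:
          x    y  
>  s0     s1   s2 
   s1     s3   s4 
   s2     s5   s6 
   s3     s7   s8 
   s4     s9  s10 
   s5    s11  s12 
   s6    s13  s14 
 * s7     s7   s8 
 * s8     s9  s10 
 * s9    s11  s12 
 * s10   s13  s14 
   s11    s7   s8 
   s12    s9  s10 
   s13   s11  s12 
   s14   s13  s14 
(> = start, * = accepting)

start=s0; accept=s7,s8,s9,s10; s0-x>s1; s0-y>s2; s1-x>s3; s1-y>s4; s2-x>s5; s2-y>s6; s3-x>s7; s3-y>s8; s4-x>s9; s4-y>s10; s5-x>s11; s5-y>s12; s6-x>s13; s6-y>s14; s7-x>s7; s7-y>s8; s8-x>s9; s8-y>s10; s9-x>s11; s9-y>s12; s10-x>s13; s10-y>s14; s11-x>s7; s11-y>s8; s12-x>s9; s12-y>s10; s13-x>s11; s13-y>s12; s14-x>s13; s14-y>s14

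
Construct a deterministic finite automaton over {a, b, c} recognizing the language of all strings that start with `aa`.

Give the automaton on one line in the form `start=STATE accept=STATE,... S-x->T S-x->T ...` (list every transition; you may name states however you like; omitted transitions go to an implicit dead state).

Walk along `aa` while the input agrees: from q0 take `a` to q1, and so on. Any deviation drops to the rejecting sink q3. Once q2 is reached the prefix is confirmed and every continuation is accepted.
A 4-state machine:
        a   b   c  
>  q0   q1  q3  q3 
   q1   q2  q3  q3 
 * q2   q2  q2  q2 
   q3   q3  q3  q3 
(> = start, * = accepting)

start=q0 accept=q2 q0-a->q1 q0-b->q3 q0-c->q3 q1-a->q2 q1-b->q3 q1-c->q3 q2-a->q2 q2-b->q2 q2-c->q2 q3-a->q3 q3-b->q3 q3-c->q3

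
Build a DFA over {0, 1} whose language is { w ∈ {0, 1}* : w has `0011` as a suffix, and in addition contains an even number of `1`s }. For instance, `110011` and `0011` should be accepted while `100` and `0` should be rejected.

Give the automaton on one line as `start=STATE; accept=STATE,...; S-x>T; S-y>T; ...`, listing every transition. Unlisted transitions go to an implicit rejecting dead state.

Run two small machines in parallel and take their product. One (5 states) tracks how much of the suffix `0011` has currently been matched; the other (2 states) tracks the count of `1`s modulo 2. Each combined state is a pair, one component from each; accept when both components accept.
10 states suffice.
        0   1  
>  S0   S1  S2 
   S1   S3  S2 
   S2   S4  S0 
   S3   S3  S5 
   S4   S6  S0 
   S5   S4  S7 
   S6   S6  S8 
 * S7   S1  S2 
   S8   S1  S9 
   S9   S4  S0 
(> = start, * = accepting)

start=S0; accept=S7; S0-0>S1; S0-1>S2; S1-0>S3; S1-1>S2; S2-0>S4; S2-1>S0; S3-0>S3; S3-1>S5; S4-0>S6; S4-1>S0; S5-0>S4; S5-1>S7; S6-0>S6; S6-1>S8; S7-0>S1; S7-1>S2; S8-0>S1; S8-1>S9; S9-0>S4; S9-1>S0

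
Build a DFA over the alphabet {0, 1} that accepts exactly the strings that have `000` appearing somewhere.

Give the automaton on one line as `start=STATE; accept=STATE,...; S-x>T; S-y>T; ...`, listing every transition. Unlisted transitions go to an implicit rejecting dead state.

start=s0; accept=s3; s0-0>s1; s0-1>s0; s1-0>s2; s1-1>s0; s2-0>s3; s2-1>s0; s3-0>s3; s3-1>s3

States s0..s2 record the length of the longest prefix of `000` that matches the current input suffix. Reaching s3 means `000` has been seen, and we stay there forever. Accept from s3.
        0   1  
>  s0   s1  s0 
   s1   s2  s0 
   s2   s3  s0 
 * s3   s3  s3 
(> = start, * = accepting)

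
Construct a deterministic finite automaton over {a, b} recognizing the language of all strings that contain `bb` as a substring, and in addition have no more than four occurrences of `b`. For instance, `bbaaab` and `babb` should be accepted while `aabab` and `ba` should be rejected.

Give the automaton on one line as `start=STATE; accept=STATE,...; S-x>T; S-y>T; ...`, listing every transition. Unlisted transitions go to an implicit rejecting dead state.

start=s0; accept=s3,s5,s7; s0-a>s0; s0-b>s1; s1-a>s2; s1-b>s3; s2-a>s2; s2-b>s4; s3-a>s3; s3-b>s5; s4-a>s6; s4-b>s5; s5-a>s5; s5-b>s7; s6-a>s6; s6-b>s8; s7-a>s7; s7-b>s9; s8-a>s9; s8-b>s7; s9-a>s9; s9-b>s9

Handle the two conditions separately and then intersect. The first has 3 states tracking whether and how much of `bb` has been seen; the second has 6 states tracking the count of `b`s, saturating at 5. A product state is a pair (one from each), accepting exactly when both do. Minimizing collapses redundant product states.
        a   b  
>  s0   s0  s1 
   s1   s2  s3 
   s2   s2  s4 
 * s3   s3  s5 
   s4   s6  s5 
 * s5   s5  s7 
   s6   s6  s8 
 * s7   s7  s9 
   s8   s9  s7 
   s9   s9  s9 
(> = start, * = accepting)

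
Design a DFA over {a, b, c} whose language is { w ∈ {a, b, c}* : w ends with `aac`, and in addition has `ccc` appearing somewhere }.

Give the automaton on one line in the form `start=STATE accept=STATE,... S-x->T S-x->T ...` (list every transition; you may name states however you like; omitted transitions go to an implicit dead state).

Build one automaton per condition and run them in lockstep. The first has 4 states tracking how much of the suffix `aac` has currently been matched; the second has 4 states tracking whether and how much of `ccc` has been seen. A product state is a pair (one from each), accepting exactly when both do. Equivalent product states are then merged.
With 7 states:
        a   b   c  
>  q0   q0  q0  q1 
   q1   q0  q0  q2 
   q2   q0  q0  q3 
   q3   q4  q3  q3 
   q4   q5  q3  q3 
   q5   q5  q3  q6 
 * q6   q4  q3  q3 
(> = start, * = accepting)

start=q0 accept=q6 q0-a->q0 q0-b->q0 q0-c->q1 q1-a->q0 q1-b->q0 q1-c->q2 q2-a->q0 q2-b->q0 q2-c->q3 q3-a->q4 q3-b->q3 q3-c->q3 q4-a->q5 q4-b->q3 q4-c->q3 q5-a->q5 q5-b->q3 q5-c->q6 q6-a->q4 q6-b->q3 q6-c->q3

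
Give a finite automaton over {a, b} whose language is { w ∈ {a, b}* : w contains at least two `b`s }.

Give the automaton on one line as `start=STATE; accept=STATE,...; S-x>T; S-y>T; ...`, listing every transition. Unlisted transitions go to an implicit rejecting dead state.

Count `b`s, saturating at 3: states S0 through S2 mean 0 through 2 `b`s seen; S3 means more than 2. Each `b` increments (capped at S3); other symbols loop. Accept from {S2, S3}.
        a   b  
>  S0   S0  S1 
   S1   S1  S2 
 * S2   S2  S3 
 * S3   S3  S3 
(> = start, * = accepting)

start=S0; accept=S2,S3; S0-a>S0; S0-b>S1; S1-a>S1; S1-b>S2; S2-a>S2; S2-b>S3; S3-a>S3; S3-b>S3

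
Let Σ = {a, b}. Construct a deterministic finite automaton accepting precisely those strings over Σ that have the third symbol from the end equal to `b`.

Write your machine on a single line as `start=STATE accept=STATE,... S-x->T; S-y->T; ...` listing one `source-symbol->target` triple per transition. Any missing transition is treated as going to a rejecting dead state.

A DFA must remember the last 3 symbols (since which symbol is third-to-last isn't known until the input ends). Use one state per possible window of the last ≤3 symbols; accept from those whose window starts with `b`.
A 15-state machine:
          a    b  
>  S0     S1   S2 
   S1     S3   S4 
   S2     S5   S6 
   S3     S7   S8 
   S4     S9  S10 
   S5    S11  S12 
   S6    S13  S14 
   S7     S7   S8 
   S8     S9  S10 
   S9    S11  S12 
   S10   S13  S14 
 * S11    S7   S8 
 * S12    S9  S10 
 * S13   S11  S12 
 * S14   S13  S14 
(> = start, * = accepting)

start=S0; accept=S11,S12,S13,S14; S0-a->S1; S0-b->S2; S1-a->S3; S1-b->S4; S2-a->S5; S2-b->S6; S3-a->S7; S3-b->S8; S4-a->S9; S4-b->S10; S5-a->S11; S5-b->S12; S6-a->S13; S6-b->S14; S7-a->S7; S7-b->S8; S8-a->S9; S8-b->S10; S9-a->S11; S9-b->S12; S10-a->S13; S10-b->S14; S11-a->S7; S11-b->S8; S12-a->S9; S12-b->S10; S13-a->S11; S13-b->S12; S14-a->S13; S14-b->S14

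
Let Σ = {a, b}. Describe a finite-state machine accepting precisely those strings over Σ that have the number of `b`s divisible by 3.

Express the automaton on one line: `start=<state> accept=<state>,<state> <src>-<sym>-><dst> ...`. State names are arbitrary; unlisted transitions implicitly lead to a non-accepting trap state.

Keep the running count of `b`s modulo 3: each `b` advances along the cycle q0 → q1 → q2 → q0 while other symbols loop. Accept at q0.
        a   b  
>* q0   q0  q1 
   q1   q1  q2 
   q2   q2  q0 
(> = start, * = accepting)

start=q0 accept=q0 q0-a->q0 q0-b->q1 q1-a->q1 q1-b->q2 q2-a->q2 q2-b->q0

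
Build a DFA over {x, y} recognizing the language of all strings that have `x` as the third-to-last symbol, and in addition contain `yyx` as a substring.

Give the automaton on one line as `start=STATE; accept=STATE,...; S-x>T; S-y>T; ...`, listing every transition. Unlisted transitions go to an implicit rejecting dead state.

start=A; accept=R,S,T,U; A-x>B; A-y>C; B-x>D; B-y>E; C-x>F; C-y>G; D-x>H; D-y>I; E-x>J; E-y>K; F-x>L; F-y>M; G-x>N; G-y>O; H-x>H; H-y>I; I-x>J; I-y>K; J-x>L; J-y>M; K-x>N; K-y>O; L-x>H; L-y>I; M-x>J; M-y>K; N-x>P; N-y>Q; O-x>N; O-y>O; P-x>R; P-y>S; Q-x>T; Q-y>U; R-x>R; R-y>S; S-x>T; S-y>U; T-x>P; T-y>Q; U-x>N; U-y>V; V-x>N; V-y>V

Run two small machines in parallel and take their product. The first has 15 states tracking the last 3 symbols read; the second has 4 states tracking whether and how much of `yyx` has been seen. A product state is a pair (one from each), accepting exactly when both do.
With 22 states:
       x  y 
>  A   B  C 
   B   D  E 
   C   F  G 
   D   H  I 
   E   J  K 
   F   L  M 
   G   N  O 
   H   H  I 
   I   J  K 
   J   L  M 
   K   N  O 
   L   H  I 
   M   J  K 
   N   P  Q 
   O   N  O 
   P   R  S 
   Q   T  U 
 * R   R  S 
 * S   T  U 
 * T   P  Q 
 * U   N  V 
   V   N  V 
(> = start, * = accepting)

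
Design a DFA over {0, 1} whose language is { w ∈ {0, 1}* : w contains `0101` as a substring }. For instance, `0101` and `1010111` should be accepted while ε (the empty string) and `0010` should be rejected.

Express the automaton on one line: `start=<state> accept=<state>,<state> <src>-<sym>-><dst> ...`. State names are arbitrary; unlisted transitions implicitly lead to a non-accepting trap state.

States q0..q3 record the length of the longest prefix of `0101` that matches the current input suffix. Reaching q4 means `0101` has been seen, and we stay there forever. Accept from q4.
        0   1  
>  q0   q1  q0 
   q1   q1  q2 
   q2   q3  q0 
   q3   q1  q4 
 * q4   q4  q4 
(> = start, * = accepting)

start=q0 accept=q4 q0-0->q1 q0-1->q0 q1-0->q1 q1-1->q2 q2-0->q3 q2-1->q0 q3-0->q1 q3-1->q4 q4-0->q4 q4-1->q4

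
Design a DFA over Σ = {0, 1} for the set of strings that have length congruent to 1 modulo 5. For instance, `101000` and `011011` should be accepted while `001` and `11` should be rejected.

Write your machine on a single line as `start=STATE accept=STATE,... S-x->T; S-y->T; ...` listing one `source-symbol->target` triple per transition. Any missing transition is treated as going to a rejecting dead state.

start=s0; accept=s1; s0-0->s1; s0-1->s1; s1-0->s2; s1-1->s2; s2-0->s3; s2-1->s3; s3-0->s4; s3-1->s4; s4-0->s0; s4-1->s0

Count input length modulo 5: every symbol advances one step around the cycle s0 → s1 → s2 → s3 → s4 → s0. Accept at s1.
A 5-state machine:
        0   1  
>  s0   s1  s1 
 * s1   s2  s2 
   s2   s3  s3 
   s3   s4  s4 
   s4   s0  s0 
(> = start, * = accepting)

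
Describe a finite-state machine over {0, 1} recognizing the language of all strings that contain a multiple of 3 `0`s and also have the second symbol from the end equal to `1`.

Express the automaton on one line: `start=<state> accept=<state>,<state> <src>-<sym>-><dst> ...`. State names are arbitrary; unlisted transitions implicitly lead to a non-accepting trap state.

Build one automaton per condition and run them in lockstep. The first has 3 states tracking the count of `0`s modulo 3; the second has 7 states tracking the last 2 symbols read. A product state is a pair (one from each), accepting exactly when both do. Equivalent product states are then merged.
7 states suffice.
        0   1  
>  S0   S1  S2 
   S1   S3  S1 
   S2   S1  S4 
   S3   S0  S5 
 * S4   S1  S4 
   S5   S6  S5 
 * S6   S1  S2 
(> = start, * = accepting)

start=S0 accept=S4,S6 S0-0->S1 S0-1->S2 S1-0->S3 S1-1->S1 S2-0->S1 S2-1->S4 S3-0->S0 S3-1->S5 S4-0->S1 S4-1->S4 S5-0->S6 S5-1->S5 S6-0->S1 S6-1->S2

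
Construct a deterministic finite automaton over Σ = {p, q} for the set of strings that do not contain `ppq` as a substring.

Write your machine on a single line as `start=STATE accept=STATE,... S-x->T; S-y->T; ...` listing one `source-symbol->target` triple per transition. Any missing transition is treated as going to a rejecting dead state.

This is the complement of 'contains `ppq`'. Use the same substring-matching states — s0 through s3 holding how much of `ppq` has just been matched — but flip the accepting set: everything except the trap s3 accepts.
A 4-state machine:
        p   q  
>* s0   s1  s0 
 * s1   s2  s0 
 * s2   s2  s3 
   s3   s3  s3 
(> = start, * = accepting)

start=s0; accept=s0,s1,s2; s0-p->s1; s0-q->s0; s1-p->s2; s1-q->s0; s2-p->s2; s2-q->s3; s3-p->s3; s3-q->s3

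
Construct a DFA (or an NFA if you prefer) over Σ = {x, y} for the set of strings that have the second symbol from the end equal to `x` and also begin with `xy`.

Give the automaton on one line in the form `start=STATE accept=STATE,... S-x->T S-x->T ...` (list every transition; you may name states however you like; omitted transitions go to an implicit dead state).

Build one automaton per condition and run them in lockstep. The first has 7 states tracking the last 2 symbols read; the second has 4 states tracking whether the input so far still matches the prefix `xy`. A product state is a pair (one from each), accepting exactly when both do. Equivalent product states are then merged.
        x   y  
>  s0   s1  s2 
   s1   s2  s3 
   s2   s2  s2 
 * s3   s4  s5 
   s4   s6  s3 
   s5   s4  s5 
 * s6   s6  s3 
(> = start, * = accepting)

start=s0 accept=s3,s6 s0-x->s1 s0-y->s2 s1-x->s2 s1-y->s3 s2-x->s2 s2-y->s2 s3-x->s4 s3-y->s5 s4-x->s6 s4-y->s3 s5-x->s4 s5-y->s5 s6-x->s6 s6-y->s3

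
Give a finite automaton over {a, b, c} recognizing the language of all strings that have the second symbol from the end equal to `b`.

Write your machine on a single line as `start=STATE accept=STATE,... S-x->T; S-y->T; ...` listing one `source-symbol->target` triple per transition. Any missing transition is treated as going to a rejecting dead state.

Because acceptance depends on a position counted from the end, the machine has to buffer the most recent 2 symbols. Make each state the string of the last up-to-2 symbols read; on input `x` shift the window left and append `x`. Accept when the buffered window has length 2 and begins with `b`.
With 13 states:
          a    b    c  
>  q0     q1   q2   q3 
   q1     q4   q5   q6 
   q2     q7   q8   q9 
   q3    q10  q11  q12 
   q4     q4   q5   q6 
   q5     q7   q8   q9 
   q6    q10  q11  q12 
 * q7     q4   q5   q6 
 * q8     q7   q8   q9 
 * q9    q10  q11  q12 
   q10    q4   q5   q6 
   q11    q7   q8   q9 
   q12   q10  q11  q12 
(> = start, * = accepting)

start=q0; accept=q7,q8,q9; q0-a->q1; q0-b->q2; q0-c->q3; q1-a->q4; q1-b->q5; q1-c->q6; q2-a->q7; q2-b->q8; q2-c->q9; q3-a->q10; q3-b->q11; q3-c->q12; q4-a->q4; q4-b->q5; q4-c->q6; q5-a->q7; q5-b->q8; q5-c->q9; q6-a->q10; q6-b->q11; q6-c->q12; q7-a->q4; q7-b->q5; q7-c->q6; q8-a->q7; q8-b->q8; q8-c->q9; q9-a->q10; q9-b->q11; q9-c->q12; q10-a->q4; q10-b->q5; q10-c->q6; q11-a->q7; q11-b->q8; q11-c->q9; q12-a->q10; q12-b->q11; q12-c->q12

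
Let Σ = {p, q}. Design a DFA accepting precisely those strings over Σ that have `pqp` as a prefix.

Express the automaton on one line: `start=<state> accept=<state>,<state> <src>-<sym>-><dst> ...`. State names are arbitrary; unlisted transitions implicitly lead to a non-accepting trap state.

start=s0 accept=s3 s0-p->s1 s0-q->s4 s1-p->s4 s1-q->s2 s2-p->s3 s2-q->s4 s3-p->s3 s3-q->s3 s4-p->s4 s4-q->s4

Walk along `pqp` while the input agrees: from s0 take `p` to s1, and so on. Any deviation drops to the rejecting sink s4. Once s3 is reached the prefix is confirmed and every continuation is accepted.
A 5-state machine:
        p   q  
>  s0   s1  s4 
   s1   s4  s2 
   s2   s3  s4 
 * s3   s3  s3 
   s4   s4  s4 
(> = start, * = accepting)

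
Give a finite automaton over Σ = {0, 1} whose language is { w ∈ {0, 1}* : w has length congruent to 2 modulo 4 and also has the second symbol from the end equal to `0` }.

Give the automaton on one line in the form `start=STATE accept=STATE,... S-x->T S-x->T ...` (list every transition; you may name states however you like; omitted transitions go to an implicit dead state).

start=q0 accept=q3 q0-0->q1 q0-1->q2 q1-0->q3 q1-1->q3 q2-0->q4 q2-1->q4 q3-0->q5 q3-1->q5 q4-0->q5 q4-1->q5 q5-0->q0 q5-1->q0

Build one automaton per condition and run them in lockstep. One (4 states) tracks the input length modulo 4; the other (7 states) tracks the last 2 symbols read. Each combined state is a pair, one component from each; accept when both components accept. Minimizing collapses redundant product states.
6 states suffice.
        0   1  
>  q0   q1  q2 
   q1   q3  q3 
   q2   q4  q4 
 * q3   q5  q5 
   q4   q5  q5 
   q5   q0  q0 
(> = start, * = accepting)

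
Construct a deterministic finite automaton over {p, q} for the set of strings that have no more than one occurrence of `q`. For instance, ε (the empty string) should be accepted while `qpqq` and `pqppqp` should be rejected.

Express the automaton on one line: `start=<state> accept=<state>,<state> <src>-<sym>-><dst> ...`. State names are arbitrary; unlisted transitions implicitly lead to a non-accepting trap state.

start=s0 accept=s0,s1 s0-p->s0 s0-q->s1 s1-p->s1 s1-q->s2 s2-p->s2 s2-q->s2

Count `q`s, saturating at 2: state s0 means no `q` yet, s1 means one `q` seen, s2 means more than one. Each `q` increments (capped at s2); other symbols loop. Accept from {s0, s1}.
3 states suffice.
        p   q  
>* s0   s0  s1 
 * s1   s1  s2 
   s2   s2  s2 
(> = start, * = accepting)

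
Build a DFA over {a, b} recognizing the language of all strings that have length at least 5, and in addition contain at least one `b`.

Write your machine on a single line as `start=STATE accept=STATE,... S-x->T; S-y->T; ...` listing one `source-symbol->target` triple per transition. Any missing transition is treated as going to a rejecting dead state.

Handle the two conditions separately and then intersect. The first has 7 states tracking the input length, saturating at 6; the second has 3 states tracking the count of `b`s, saturating at 2. A product state is a pair (one from each), accepting exactly when both do. After merging equivalent states the machine shrinks.
10 states suffice.
        a   b  
>  s0   s1  s2 
   s1   s3  s4 
   s2   s4  s4 
   s3   s5  s6 
   s4   s6  s6 
   s5   s7  s8 
   s6   s8  s8 
   s7   s7  s9 
   s8   s9  s9 
 * s9   s9  s9 
(> = start, * = accepting)

start=s0; accept=s9; s0-a->s1; s0-b->s2; s1-a->s3; s1-b->s4; s2-a->s4; s2-b->s4; s3-a->s5; s3-b->s6; s4-a->s6; s4-b->s6; s5-a->s7; s5-b->s8; s6-a->s8; s6-b->s8; s7-a->s7; s7-b->s9; s8-a->s9; s8-b->s9; s9-a->s9; s9-b->s9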